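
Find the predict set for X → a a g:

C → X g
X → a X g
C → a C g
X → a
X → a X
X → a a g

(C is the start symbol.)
PREDICT(X → a a g) = (FIRST(RHS) \ {ε}) ∪ (FOLLOW(X) if ε ∈ FIRST(RHS), i.e. RHS ⇒* ε)
FIRST(a a g) = { 'a' }
ε ∉ FIRST(a a g), so FOLLOW(X) is not added.
PREDICT(X → a a g) = { 'a' }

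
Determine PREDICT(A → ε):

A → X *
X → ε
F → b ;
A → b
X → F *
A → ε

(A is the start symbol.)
{ $ }

PREDICT(A → ε) = (FIRST(RHS) \ {ε}) ∪ (FOLLOW(A) if ε ∈ FIRST(RHS), i.e. RHS ⇒* ε)
The right-hand side is ε (FIRST(ε) = { ε }), so the predict set is FOLLOW(A) = { $ }
PREDICT(A → ε) = { $ }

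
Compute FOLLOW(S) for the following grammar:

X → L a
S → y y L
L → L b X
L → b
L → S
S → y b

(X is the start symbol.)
{ 'a', 'b' }

In L → S: S is at the end, add FOLLOW(L)

The FOLLOW sets referred to above (computed the same way, to a fixed point):
  FOLLOW(L) = { 'a', 'b' }

Taking the union: FOLLOW(S) = { 'a', 'b' }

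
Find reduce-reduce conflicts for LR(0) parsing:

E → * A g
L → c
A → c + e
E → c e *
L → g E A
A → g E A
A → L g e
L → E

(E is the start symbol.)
A reduce-reduce conflict occurs when an LR(0) state has two complete items [A → α .] and [B → β .] — both call for a reduction, and with no lookahead the parser cannot choose between them.

Augment with E' → E and build the canonical LR(0) collection (I0 = CLOSURE({[E' → . E]}), then GOTO on every symbol after a dot until no new states appear). It has 18 states:
  I0: { [E → . * A g], [E → . c e *], [E' → . E] }  — shift
  I1: { [A → . L g e], [A → . c + e], [A → . g E A], [E → * . A g], [E → . * A g], [E → . c e *], [L → . E], [L → . c], [L → . g E A] }  — shift
  I2: { [E' → E .] }  — accept
  I3: { [E → c . e *] }  — shift
  I4: { [E → c e . *] }  — shift
  I5: { [E → c e * .] }  — reduce
  I6: { [E → * A . g] }  — shift
  I7: { [L → E .] }  — reduce
  I8: { [A → L . g e] }  — shift
  I9: { [A → c . + e], [E → c . e *], [L → c .] }  — shift, reduce
  I10: { [A → g . E A], [E → . * A g], [E → . c e *], [L → g . E A] }  — shift
  I11: { [A → . L g e], [A → . c + e], [A → . g E A], [A → g E . A], [E → . * A g], [E → . c e *], [L → . E], [L → . c], [L → . g E A], [L → g E . A] }  — shift
  I12: { [A → g E A .], [L → g E A .] }  — 2 reduces
  I13: { [A → c + . e] }  — shift
  I14: { [A → c + e .] }  — reduce
  I15: { [A → L g . e] }  — shift
  I16: { [A → L g e .] }  — reduce
  I17: { [E → * A g .] }  — reduce

I12 contains complete items [A → g E A .], [L → g E A .] — reduce-reduce conflict.

Answer: Yes — I12: [A → g E A .] vs [L → g E A .]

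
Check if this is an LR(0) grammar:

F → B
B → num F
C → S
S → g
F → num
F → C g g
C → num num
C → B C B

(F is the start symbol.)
No. Shift-reduce conflict between [F → B .] and [B → . num F]

A grammar is LR(0) if no state in the canonical LR(0) collection has:
  - both a shift item (dot before a terminal) and a complete item (shift-reduce conflict), or
  - two or more complete items (reduce-reduce conflict; the accept item [F' → F .] counts as a complete item here).

Augment with F' → F and build the canonical LR(0) collection (I0 = CLOSURE({[F' → . F]}), then GOTO on every symbol after a dot until no new states appear). It has 16 states:
  I0: { [B → . num F], [C → . B C B], [C → . S], [C → . num num], [F → . B], [F → . C g g], [F → . num], [F' → . F], [S → . g] }  — shift
  I1: { [B → . num F], [C → . B C B], [C → . S], [C → . num num], [C → B . C B], [F → B .], [S → . g] }  — shift, reduce
  I2: { [F → C . g g] }  — shift
  I3: { [F' → F .] }  — accept
  I4: { [C → S .] }  — reduce
  I5: { [S → g .] }  — reduce
  I6: { [B → . num F], [B → num . F], [C → . B C B], [C → . S], [C → . num num], [C → num . num], [F → . B], [F → . C g g], [F → . num], [F → num .], [S → . g] }  — shift, reduce
  I7: { [B → num F .] }  — reduce
  I8: { [B → . num F], [B → num . F], [C → . B C B], [C → . S], [C → . num num], [C → num . num], [C → num num .], [F → . B], [F → . C g g], [F → . num], [F → num .], [S → . g] }  — shift, 2 reduces
  I9: { [F → C g . g] }  — shift
  I10: { [F → C g g .] }  — reduce
  I11: { [B → . num F], [C → . B C B], [C → . S], [C → . num num], [C → B . C B], [S → . g] }  — shift
  I12: { [B → . num F], [C → B C . B] }  — shift
  I13: { [B → . num F], [B → num . F], [C → . B C B], [C → . S], [C → . num num], [C → num . num], [F → . B], [F → . C g g], [F → . num], [S → . g] }  — shift
  I14: { [C → B C B .] }  — reduce
  I15: { [B → . num F], [B → num . F], [C → . B C B], [C → . S], [C → . num num], [F → . B], [F → . C g g], [F → . num], [S → . g] }  — shift

Conflict in state I1:
  Shift-reduce conflict between [F → B .] and [B → . num F]
So the grammar is NOT LR(0).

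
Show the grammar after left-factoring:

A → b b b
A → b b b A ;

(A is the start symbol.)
A → b b b A'
A' → ε
A' → A ;

Left-factoring transforms A → αβ₁ | αβ₂ into A → αA' and A' → β₁ | β₂
(α is the longest common prefix among the alternatives). Repeat until
no nonterminal has two alternatives with a common prefix.

Round 1: A has alternatives sharing prefix 'b b b'. Introduce A': A → b b b A'
  Add: A' → ε
  Add: A' → A ;

No remaining common prefixes — done.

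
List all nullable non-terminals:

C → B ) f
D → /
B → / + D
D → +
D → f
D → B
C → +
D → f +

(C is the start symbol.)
None

There are no ε-productions, so no non-terminal can derive ε.
No non-terminals are nullable.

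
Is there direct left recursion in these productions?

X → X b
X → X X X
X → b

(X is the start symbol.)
Yes, X is left-recursive

X → X b: LEFT RECURSIVE (starts with X)
X → X X X: LEFT RECURSIVE (starts with X)
X → b: starts with b

The grammar has direct left recursion on: X.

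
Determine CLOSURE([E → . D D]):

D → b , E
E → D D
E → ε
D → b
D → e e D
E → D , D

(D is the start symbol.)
To compute CLOSURE, for each item [A → α.Bβ] where B is a non-terminal, add [B → .γ] for all productions B → γ; repeat for the newly added items until nothing changes.

Start with: [E → . D D]
  [E → . D D] has the dot before D: add [D → . b , E], [D → . b], [D → . e e D]
No further items can be added.

CLOSURE = { [D → . b , E], [D → . b], [D → . e e D], [E → . D D] }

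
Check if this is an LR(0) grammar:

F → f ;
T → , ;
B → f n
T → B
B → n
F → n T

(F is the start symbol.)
Yes, the grammar is LR(0)

Augment with F' → F and build the canonical LR(0) collection (I0 = CLOSURE({[F' → . F]}), then GOTO on every symbol after a dot until no new states appear). It has 12 states:
  I0: { [F → . f ;], [F → . n T], [F' → . F] }  — shift
  I1: { [F' → F .] }  — accept
  I2: { [F → f . ;] }  — shift
  I3: { [B → . f n], [B → . n], [F → n . T], [T → . , ;], [T → . B] }  — shift
  I4: { [T → , . ;] }  — shift
  I5: { [T → B .] }  — reduce
  I6: { [F → n T .] }  — reduce
  I7: { [B → f . n] }  — shift
  I8: { [B → n .] }  — reduce
  I9: { [B → f n .] }  — reduce
  I10: { [T → , ; .] }  — reduce
  I11: { [F → f ; .] }  — reduce

Every state is either a pure shift/goto state or contains exactly one complete item and nothing to shift — no conflicts. The grammar is LR(0).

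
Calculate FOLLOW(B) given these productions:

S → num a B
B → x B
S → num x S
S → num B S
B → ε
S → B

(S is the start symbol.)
{ $, 'num', 'x' }

In S → num a B: B is at the end, add FOLLOW(S)
In B → x B: B is at the end; this adds FOLLOW(B) to itself — nothing new
In S → num B S: B is followed by S, add FIRST(S) \ {ε} = { 'num', 'x' }
  S is nullable, so also add FOLLOW(S)
In S → B: B is at the end, add FOLLOW(S)

The FOLLOW sets referred to above (computed the same way, to a fixed point):
  FOLLOW(S) = { $ }

Taking the union: FOLLOW(B) = { $, 'num', 'x' }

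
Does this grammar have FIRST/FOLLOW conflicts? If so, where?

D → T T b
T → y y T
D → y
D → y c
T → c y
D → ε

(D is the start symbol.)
No FIRST/FOLLOW conflicts.

A FIRST/FOLLOW conflict occurs when a non-terminal N has a nullable alternative N → β (β ⇒* ε) and another alternative N → α with FIRST(α) ∩ FOLLOW(N) ≠ ∅: on such a lookahead the parser cannot decide between expanding α and letting N vanish via β.

Nullable non-terminals: D.
FIRST sets used below: FIRST(T) = { 'c', 'y' }

D: nullable alternative(s) D → ε; FOLLOW(D) = { $ }
  D → T T b: FIRST \ {ε} = { 'c', 'y' } — disjoint from FOLLOW(D)
  D → y: FIRST \ {ε} = { 'y' } — disjoint from FOLLOW(D)
  D → y c: FIRST \ {ε} = { 'y' } — disjoint from FOLLOW(D)
  D → ε: FIRST \ {ε} = { } — this is the only nullable alternative, skip

T has no nullable alternative, so no FIRST/FOLLOW check is needed there.

No FIRST/FOLLOW conflicts found.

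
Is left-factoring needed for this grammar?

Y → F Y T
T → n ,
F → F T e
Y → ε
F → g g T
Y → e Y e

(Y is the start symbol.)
No, left-factoring is not needed

Left-factoring is needed when two productions for the same non-terminal
share a common prefix on the right-hand side.

Productions for Y:
  Y → F Y T
  Y → ε
  Y → e Y e
Productions for F:
  F → F T e
  F → g g T

No common prefixes found.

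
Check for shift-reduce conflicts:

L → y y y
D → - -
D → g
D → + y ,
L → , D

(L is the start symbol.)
Augment with L' → L and build the canonical LR(0) collection (I0 = CLOSURE({[L' → . L]}), then GOTO on every symbol after a dot until no new states appear). It has 13 states:
  I0: { [L → . , D], [L → . y y y], [L' → . L] }  — shift
  I1: { [D → . + y ,], [D → . - -], [D → . g], [L → , . D] }  — shift
  I2: { [L' → L .] }  — accept
  I3: { [L → y . y y] }  — shift
  I4: { [L → y y . y] }  — shift
  I5: { [L → y y y .] }  — reduce
  I6: { [D → + . y ,] }  — shift
  I7: { [D → - . -] }  — shift
  I8: { [L → , D .] }  — reduce
  I9: { [D → g .] }  — reduce
  I10: { [D → - - .] }  — reduce
  I11: { [D → + y . ,] }  — shift
  I12: { [D → + y , .] }  — reduce

No state contains both a complete item and a shift item.

Answer: No shift-reduce conflicts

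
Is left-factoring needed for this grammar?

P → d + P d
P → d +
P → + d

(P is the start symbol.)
Left-factoring is needed when two productions for the same non-terminal
share a common prefix on the right-hand side.

Productions for P:
  P → d + P d
  P → d +
  P → + d

Found common prefix 'd +' in productions for P

Answer: Yes, P has productions with common prefix 'd +'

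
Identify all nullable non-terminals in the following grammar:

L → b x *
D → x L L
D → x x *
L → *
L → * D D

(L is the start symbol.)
None

A non-terminal is nullable if it can derive ε (the empty string): either it has an ε-production, or it has a production whose right-hand side consists entirely of nullable non-terminals.

There are no ε-productions, so no non-terminal can derive ε.
No non-terminals are nullable.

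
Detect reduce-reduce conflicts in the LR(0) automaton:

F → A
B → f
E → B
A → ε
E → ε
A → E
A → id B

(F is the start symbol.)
Yes — I0: [A → .] vs [E → .]

A reduce-reduce conflict occurs when an LR(0) state has two complete items [A → α .] and [B → β .] — both call for a reduction, and with no lookahead the parser cannot choose between them.

Augment with F' → F and build the canonical LR(0) collection (I0 = CLOSURE({[F' → . F]}), then GOTO on every symbol after a dot until no new states appear). It has 8 states:
  I0: { [A → . E], [A → . id B], [A → .], [B → . f], [E → . B], [E → .], [F → . A], [F' → . F] }  — shift, 2 reduces
  I1: { [F → A .] }  — reduce
  I2: { [E → B .] }  — reduce
  I3: { [A → E .] }  — reduce
  I4: { [F' → F .] }  — accept
  I5: { [B → f .] }  — reduce
  I6: { [A → id . B], [B → . f] }  — shift
  I7: { [A → id B .] }  — reduce

I0 contains complete items [A → .], [E → .] — reduce-reduce conflict.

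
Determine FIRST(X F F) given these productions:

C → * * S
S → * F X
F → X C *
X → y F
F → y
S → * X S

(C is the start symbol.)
{ 'y' }

FIRST sets of the non-terminals involved (from the grammar, by fixed-point iteration):
  FIRST(X) = { 'y' }

To compute FIRST(X F F), process the symbols left to right:
Symbol X is a non-terminal. Add FIRST(X) \ {ε} = { 'y' }
X is not nullable (ε ∉ FIRST(X)), so stop here.
FIRST(X F F) = { 'y' }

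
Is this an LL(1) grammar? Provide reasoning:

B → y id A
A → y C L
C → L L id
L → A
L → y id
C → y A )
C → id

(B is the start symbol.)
Relevant sets:
  FIRST(L) = { 'y' }
  FIRST(A) = { 'y' }

For C:
  PREDICT(C → L L id) = { 'y' }
  PREDICT(C → y A ')') = { 'y' }
  PREDICT(C → id) = { 'id' }
For L:
  PREDICT(L → A) = { 'y' }
  PREDICT(L → y id) = { 'y' }
B, A have a single production, so nothing to check there.

Conflict found: Predict set conflict for C: { 'y' }
The grammar is NOT LL(1).

Answer: No. Predict set conflict for C: { 'y' }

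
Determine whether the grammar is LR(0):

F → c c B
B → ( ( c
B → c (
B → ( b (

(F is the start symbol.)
Augment with F' → F and build the canonical LR(0) collection (I0 = CLOSURE({[F' → . F]}), then GOTO on every symbol after a dot until no new states appear). It has 12 states:
  I0: { [F → . c c B], [F' → . F] }  — shift
  I1: { [F' → F .] }  — accept
  I2: { [F → c . c B] }  — shift
  I3: { [B → . ( ( c], [B → . ( b (], [B → . c (], [F → c c . B] }  — shift
  I4: { [B → ( . ( c], [B → ( . b (] }  — shift
  I5: { [F → c c B .] }  — reduce
  I6: { [B → c . (] }  — shift
  I7: { [B → c ( .] }  — reduce
  I8: { [B → ( ( . c] }  — shift
  I9: { [B → ( b . (] }  — shift
  I10: { [B → ( b ( .] }  — reduce
  I11: { [B → ( ( c .] }  — reduce

Every state is either a pure shift/goto state or contains exactly one complete item and nothing to shift — no conflicts. The grammar is LR(0).

Answer: Yes, the grammar is LR(0)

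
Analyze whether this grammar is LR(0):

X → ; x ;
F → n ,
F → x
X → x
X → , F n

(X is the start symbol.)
A grammar is LR(0) if no state in the canonical LR(0) collection has:
  - both a shift item (dot before a terminal) and a complete item (shift-reduce conflict), or
  - two or more complete items (reduce-reduce conflict; the accept item [X' → X .] counts as a complete item here).

Augment with X' → X and build the canonical LR(0) collection (I0 = CLOSURE({[X' → . X]}), then GOTO on every symbol after a dot until no new states appear). It has 12 states:
  I0: { [X → . , F n], [X → . ; x ;], [X → . x], [X' → . X] }  — shift
  I1: { [F → . n ,], [F → . x], [X → , . F n] }  — shift
  I2: { [X → ; . x ;] }  — shift
  I3: { [X' → X .] }  — accept
  I4: { [X → x .] }  — reduce
  I5: { [X → ; x . ;] }  — shift
  I6: { [X → ; x ; .] }  — reduce
  I7: { [X → , F . n] }  — shift
  I8: { [F → n . ,] }  — shift
  I9: { [F → x .] }  — reduce
  I10: { [F → n , .] }  — reduce
  I11: { [X → , F n .] }  — reduce

Every state is either a pure shift/goto state or contains exactly one complete item and nothing to shift — no conflicts. The grammar is LR(0).

Answer: Yes, the grammar is LR(0)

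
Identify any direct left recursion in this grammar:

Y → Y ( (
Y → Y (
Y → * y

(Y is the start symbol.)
Yes, Y is left-recursive

Direct left recursion occurs when N → N α for some non-terminal N (the right-hand side begins with the left-hand side itself).

Y → Y ( (: LEFT RECURSIVE (starts with Y)
Y → Y (: LEFT RECURSIVE (starts with Y)
Y → * y: starts with '*'

The grammar has direct left recursion on: Y.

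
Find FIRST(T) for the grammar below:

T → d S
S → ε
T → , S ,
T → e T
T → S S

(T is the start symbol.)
FIRST sets of the other non-terminals involved (by the same procedure, iterated to a fixed point):
  FIRST(S) = { ε }

From T → d S:
  - d is a terminal: add 'd' and stop
From T → , S ,:
  - ',' is a terminal: add ',' and stop
From T → e T:
  - e is a terminal: add 'e' and stop
From T → S S:
  - S is a non-terminal: add FIRST(S) \ {ε} = { }
    S is nullable, so continue to the next symbol
  - S is a non-terminal: add FIRST(S) \ {ε} = { }
    S is nullable and nothing follows, so the whole right-hand side can vanish: ε ∈ FIRST(T)

Collecting: FIRST(T) = { ',', 'd', 'e', ε }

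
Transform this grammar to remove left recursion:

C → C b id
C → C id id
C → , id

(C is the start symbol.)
C → , id C'
C' → b id C'
C' → id id C'
C' → ε

C is directly left-recursive. The standard transformation for
  A → A α₁ | ... | A α_m | β₁ | ... | β_n
is
  A  → β₁ A' | ... | β_n A'
  A' → α₁ A' | ... | α_m A' | ε

C → , id becomes C → , id C'
C → C b id becomes C' → b id C'
C → C id id becomes C' → id id C'
Add C' → ε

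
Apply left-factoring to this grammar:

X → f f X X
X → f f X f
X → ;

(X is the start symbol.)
Left-factoring transforms A → αβ₁ | αβ₂ into A → αA' and A' → β₁ | β₂
(α is the longest common prefix among the alternatives). Repeat until
no nonterminal has two alternatives with a common prefix.

Round 1: X has alternatives sharing prefix 'f f X'. Introduce X': X → f f X X'
  Add: X' → X
  Add: X' → f

No remaining common prefixes — done.

Resulting grammar:
X → f f X X'
X' → X
X' → f
X → ;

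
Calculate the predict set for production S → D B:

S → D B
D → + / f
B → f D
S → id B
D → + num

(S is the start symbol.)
PREDICT(S → D B) = (FIRST(RHS) \ {ε}) ∪ (FOLLOW(S) if ε ∈ FIRST(RHS), i.e. RHS ⇒* ε)
FIRST(D) = { '+' }
FIRST(D B) = { '+' }
ε ∉ FIRST(D B), so FOLLOW(S) is not added.
PREDICT(S → D B) = { '+' }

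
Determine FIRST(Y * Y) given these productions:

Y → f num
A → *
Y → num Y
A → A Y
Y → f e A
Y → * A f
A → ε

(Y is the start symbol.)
{ '*', 'f', 'num' }

FIRST sets of the non-terminals involved (from the grammar, by fixed-point iteration):
  FIRST(Y) = { '*', 'f', 'num' }

To compute FIRST(Y * Y), process the symbols left to right:
Symbol Y is a non-terminal. Add FIRST(Y) \ {ε} = { '*', 'f', 'num' }
Y is not nullable (ε ∉ FIRST(Y)), so stop here.
FIRST(Y * Y) = { '*', 'f', 'num' }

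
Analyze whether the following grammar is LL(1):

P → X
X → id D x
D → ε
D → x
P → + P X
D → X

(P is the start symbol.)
No. Predict set conflict for D: { 'x' }

Relevant sets:
  FIRST(X) = { 'id' }
  FOLLOW(D) = { 'x' }

For P:
  PREDICT(P → X) = { 'id' }
  PREDICT(P → '+' P X) = { '+' }
For D:
  PREDICT(D → ε) = { 'x' }
  PREDICT(D → x) = { 'x' }
  PREDICT(D → X) = { 'id' }
X has a single production, so nothing to check there.

Conflict found: Predict set conflict for D: { 'x' }
The grammar is NOT LL(1).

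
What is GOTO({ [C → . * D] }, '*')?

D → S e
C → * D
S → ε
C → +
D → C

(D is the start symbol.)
GOTO(I, '*') = CLOSURE({ [A → αX.β] : [A → α.Xβ] ∈ I, X = '*' })

Items with dot before '*', with the dot advanced:
  [C → . * D] → [C → * . D]
Closure of the advanced items:
  [C → * . D] has the dot before D: add [D → . S e], [D → . C]
  [D → . S e] has the dot before S: add [S → .]
  [D → . C] has the dot before C: add [C → . * D], [C → . +]

GOTO = { [C → * . D], [C → . * D], [C → . +], [D → . C], [D → . S e], [S → .] }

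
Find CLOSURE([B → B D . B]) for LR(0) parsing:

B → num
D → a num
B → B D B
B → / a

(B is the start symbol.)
{ [B → . / a], [B → . B D B], [B → . num], [B → B D . B] }

To compute CLOSURE, for each item [A → α.Bβ] where B is a non-terminal, add [B → .γ] for all productions B → γ; repeat for the newly added items until nothing changes.

Start with: [B → B D . B]
  [B → B D . B] has the dot before B: add [B → . num], [B → . B D B], [B → . / a]
No further items can be added.

CLOSURE = { [B → . / a], [B → . B D B], [B → . num], [B → B D . B] }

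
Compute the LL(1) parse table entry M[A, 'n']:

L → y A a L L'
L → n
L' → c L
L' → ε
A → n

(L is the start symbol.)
A → n

To find M[A, 'n'], we find productions for A where 'n' is in the predict set (PREDICT(N → α) = (FIRST(α) \ {ε}) ∪ (FOLLOW(N) if α ⇒* ε)).

A → n: PREDICT = { 'n' }
  'n' is in predict set, so this production goes in M[A, 'n']

M[A, 'n'] = A → n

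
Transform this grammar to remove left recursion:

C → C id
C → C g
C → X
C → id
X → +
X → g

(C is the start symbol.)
C is directly left-recursive. The standard transformation for
  A → A α₁ | ... | A α_m | β₁ | ... | β_n
is
  A  → β₁ A' | ... | β_n A'
  A' → α₁ A' | ... | α_m A' | ε

C → X becomes C → X C'
C → id becomes C → id C'
C → C id becomes C' → id C'
C → C g becomes C' → g C'
Add C' → ε

Productions for other non-terminals are unchanged:
  X → +
  X → g

Resulting grammar:
C → X C'
C → id C'
C' → id C'
C' → g C'
C' → ε
X → +
X → g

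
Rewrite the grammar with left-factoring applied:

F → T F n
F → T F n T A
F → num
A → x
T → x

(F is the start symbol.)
F → T F n F'
F' → ε
F' → T A
F → num
A → x
T → x

Left-factoring transforms A → αβ₁ | αβ₂ into A → αA' and A' → β₁ | β₂
(α is the longest common prefix among the alternatives). Repeat until
no nonterminal has two alternatives with a common prefix.

Round 1: F has alternatives sharing prefix 'T F n'. Introduce F': F → T F n F'
  Add: F' → ε
  Add: F' → T A

No remaining common prefixes — done.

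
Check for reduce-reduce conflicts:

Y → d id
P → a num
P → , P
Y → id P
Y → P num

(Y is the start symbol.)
No reduce-reduce conflicts

Augment with Y' → Y and build the canonical LR(0) collection (I0 = CLOSURE({[Y' → . Y]}), then GOTO on every symbol after a dot until no new states appear). It has 12 states:
  I0: { [P → . , P], [P → . a num], [Y → . P num], [Y → . d id], [Y → . id P], [Y' → . Y] }  — shift
  I1: { [P → , . P], [P → . , P], [P → . a num] }  — shift
  I2: { [Y → P . num] }  — shift
  I3: { [Y' → Y .] }  — accept
  I4: { [P → a . num] }  — shift
  I5: { [Y → d . id] }  — shift
  I6: { [P → . , P], [P → . a num], [Y → id . P] }  — shift
  I7: { [Y → id P .] }  — reduce
  I8: { [Y → d id .] }  — reduce
  I9: { [P → a num .] }  — reduce
  I10: { [Y → P num .] }  — reduce
  I11: { [P → , P .] }  — reduce

No state contains more than one complete item.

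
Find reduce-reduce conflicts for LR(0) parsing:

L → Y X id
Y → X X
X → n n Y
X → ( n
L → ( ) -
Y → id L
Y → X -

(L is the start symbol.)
Augment with L' → L and build the canonical LR(0) collection (I0 = CLOSURE({[L' → . L]}), then GOTO on every symbol after a dot until no new states appear). It has 18 states:
  I0: { [L → . ( ) -], [L → . Y X id], [L' → . L], [X → . ( n], [X → . n n Y], [Y → . X -], [Y → . X X], [Y → . id L] }  — shift
  I1: { [L → ( . ) -], [X → ( . n] }  — shift
  I2: { [L' → L .] }  — accept
  I3: { [X → . ( n], [X → . n n Y], [Y → X . -], [Y → X . X] }  — shift
  I4: { [L → Y . X id], [X → . ( n], [X → . n n Y] }  — shift
  I5: { [L → . ( ) -], [L → . Y X id], [X → . ( n], [X → . n n Y], [Y → . X -], [Y → . X X], [Y → . id L], [Y → id . L] }  — shift
  I6: { [X → n . n Y] }  — shift
  I7: { [X → . ( n], [X → . n n Y], [X → n n . Y], [Y → . X -], [Y → . X X], [Y → . id L] }  — shift
  I8: { [X → ( . n] }  — shift
  I9: { [X → n n Y .] }  — reduce
  I10: { [X → ( n .] }  — reduce
  I11: { [Y → id L .] }  — reduce
  I12: { [L → Y X . id] }  — shift
  I13: { [L → Y X id .] }  — reduce
  I14: { [Y → X - .] }  — reduce
  I15: { [Y → X X .] }  — reduce
  I16: { [L → ( ) . -] }  — shift
  I17: { [L → ( ) - .] }  — reduce

No state contains more than one complete item.

Answer: No reduce-reduce conflicts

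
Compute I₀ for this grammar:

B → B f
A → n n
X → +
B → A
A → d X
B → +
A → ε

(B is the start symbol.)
First, augment the grammar with B' → B
I₀ = CLOSURE({ [B' → . B] }):
  [B' → . B] has the dot before B: add [B → . B f], [B → . A], [B → . +]
  [B → . A] has the dot before A: add [A → . n n], [A → . d X], [A → .]
No further items can be added.

I₀ = { [A → . d X], [A → . n n], [A → .], [B → . +], [B → . A], [B → . B f], [B' → . B] }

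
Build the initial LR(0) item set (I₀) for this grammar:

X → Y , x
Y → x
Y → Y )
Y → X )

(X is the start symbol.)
{ [X → . Y , x], [X' → . X], [Y → . X )], [Y → . Y )], [Y → . x] }

First, augment the grammar with X' → X
I₀ = CLOSURE({ [X' → . X] }):
  [X' → . X] has the dot before X: add [X → . Y , x]
  [X → . Y , x] has the dot before Y: add [Y → . x], [Y → . Y )], [Y → . X )]
No further items can be added.

I₀ = { [X → . Y , x], [X' → . X], [Y → . X )], [Y → . Y )], [Y → . x] }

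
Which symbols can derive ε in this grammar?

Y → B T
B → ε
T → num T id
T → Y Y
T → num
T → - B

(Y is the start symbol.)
{ 'B' }

ε-productions: B → ε
So B is immediately nullable.
No further non-terminal can be added: every production for the remaining non-terminals contains a terminal or a non-nullable non-terminal.
Nullable = { 'B' }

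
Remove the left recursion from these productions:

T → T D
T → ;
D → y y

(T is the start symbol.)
T is directly left-recursive. The standard transformation for
  A → A α₁ | ... | A α_m | β₁ | ... | β_n
is
  A  → β₁ A' | ... | β_n A'
  A' → α₁ A' | ... | α_m A' | ε

T → ; becomes T → ; T'
T → T D becomes T' → D T'
Add T' → ε

Productions for other non-terminals are unchanged:
  D → y y

Resulting grammar:
T → ; T'
T' → D T'
T' → ε
D → y y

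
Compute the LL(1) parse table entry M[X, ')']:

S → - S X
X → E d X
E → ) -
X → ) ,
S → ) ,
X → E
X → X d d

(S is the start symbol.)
To find M[X, ')'], we find productions for X where ')' is in the predict set (PREDICT(N → α) = (FIRST(α) \ {ε}) ∪ (FOLLOW(N) if α ⇒* ε)).

Relevant sets:
  FIRST(E) = { ')' }
  FIRST(X) = { ')' }

X → E d X: PREDICT = { ')' }
  ')' is in predict set, so this production goes in M[X, ')']
X → ) ,: PREDICT = { ')' }
  ')' is in predict set, so this production goes in M[X, ')']
X → E: PREDICT = { ')' }
  ')' is in predict set, so this production goes in M[X, ')']
X → X d d: PREDICT = { ')' }
  ')' is in predict set, so this production goes in M[X, ')']

M[X, ')'] = X → E d X, X → ) ,, X → E, X → X d d  (a multiply-defined cell — the grammar is not LL(1))

Answer: X → E d X, X → ) ,, X → E, X → X d d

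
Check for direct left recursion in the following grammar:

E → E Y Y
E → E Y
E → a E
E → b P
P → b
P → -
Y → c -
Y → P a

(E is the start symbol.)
Direct left recursion occurs when N → N α for some non-terminal N (the right-hand side begins with the left-hand side itself).

E → E Y Y: LEFT RECURSIVE (starts with E)
E → E Y: LEFT RECURSIVE (starts with E)
E → a E: starts with a
E → b P: starts with b
P → b: starts with b
P → -: starts with '-'
Y → c -: starts with c
Y → P a: starts with P

The grammar has direct left recursion on: E.

Answer: Yes, E is left-recursive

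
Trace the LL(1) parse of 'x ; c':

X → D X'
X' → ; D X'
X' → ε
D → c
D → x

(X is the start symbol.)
LL(1) parsing maintains a stack (initially the start symbol over $) and the input. At each step: if the stack top is a terminal, match it against the current input token; if it is a non-terminal N, replace it with the RHS of M[N, lookahead] (the unique production whose predict set contains the lookahead).

Stack is shown with the top on the left.

Stack     Input    Action
-------------------------
X $       x ; c $  output X → D X'
D X' $    x ; c $  output D → x
x X' $    x ; c $  match 'x'
X' $      ; c $    output X' → ; D X'
; D X' $  ; c $    match ';'
D X' $    c $      output D → c
c X' $    c $      match 'c'
X' $      $        output X' → ε
$         $        accept

The string is accepted.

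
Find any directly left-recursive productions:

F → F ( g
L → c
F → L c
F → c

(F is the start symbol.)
Yes, F is left-recursive

Direct left recursion occurs when N → N α for some non-terminal N (the right-hand side begins with the left-hand side itself).

F → F ( g: LEFT RECURSIVE (starts with F)
L → c: starts with c
F → L c: starts with L
F → c: starts with c

The grammar has direct left recursion on: F.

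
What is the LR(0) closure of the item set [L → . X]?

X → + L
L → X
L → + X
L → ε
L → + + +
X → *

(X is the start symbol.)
{ [L → . X], [X → . *], [X → . + L] }

Start with: [L → . X]
  [L → . X] has the dot before X: add [X → . + L], [X → . *]
No further items can be added.

CLOSURE = { [L → . X], [X → . *], [X → . + L] }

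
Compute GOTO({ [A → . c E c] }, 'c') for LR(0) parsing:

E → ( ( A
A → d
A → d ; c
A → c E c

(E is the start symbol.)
{ [A → c . E c], [E → . ( ( A] }

GOTO(I, 'c') = CLOSURE({ [A → αX.β] : [A → α.Xβ] ∈ I, X = 'c' })

Items with dot before 'c', with the dot advanced:
  [A → . c E c] → [A → c . E c]
Closure of the advanced items:
  [A → c . E c] has the dot before E: add [E → . ( ( A]

GOTO = { [A → c . E c], [E → . ( ( A] }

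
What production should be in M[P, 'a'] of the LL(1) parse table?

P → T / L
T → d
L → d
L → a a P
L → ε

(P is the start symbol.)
Empty (error entry)

To find M[P, 'a'], we find productions for P where 'a' is in the predict set (PREDICT(N → α) = (FIRST(α) \ {ε}) ∪ (FOLLOW(N) if α ⇒* ε)).

Relevant sets:
  FIRST(T) = { 'd' }

P → T / L: PREDICT = { 'd' }

M[P, 'a'] is empty (no production applies)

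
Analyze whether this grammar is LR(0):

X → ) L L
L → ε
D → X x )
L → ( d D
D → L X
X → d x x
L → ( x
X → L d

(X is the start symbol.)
Augment with X' → X and build the canonical LR(0) collection (I0 = CLOSURE({[X' → . X]}), then GOTO on every symbol after a dot until no new states appear). It has 20 states:
  I0: { [L → . ( d D], [L → . ( x], [L → .], [X → . ) L L], [X → . L d], [X → . d x x], [X' → . X] }  — shift, reduce
  I1: { [L → ( . d D], [L → ( . x] }  — shift
  I2: { [L → . ( d D], [L → . ( x], [L → .], [X → ) . L L] }  — shift, reduce
  I3: { [X → L . d] }  — shift
  I4: { [X' → X .] }  — accept
  I5: { [X → d . x x] }  — shift
  I6: { [X → d x . x] }  — shift
  I7: { [X → d x x .] }  — reduce
  I8: { [X → L d .] }  — reduce
  I9: { [L → . ( d D], [L → . ( x], [L → .], [X → ) L . L] }  — shift, reduce
  I10: { [X → ) L L .] }  — reduce
  I11: { [D → . L X], [D → . X x )], [L → ( d . D], [L → . ( d D], [L → . ( x], [L → .], [X → . ) L L], [X → . L d], [X → . d x x] }  — shift, reduce
  I12: { [L → ( x .] }  — reduce
  I13: { [L → ( d D .] }  — reduce
  I14: { [D → L . X], [L → . ( d D], [L → . ( x], [L → .], [X → . ) L L], [X → . L d], [X → . d x x], [X → L . d] }  — shift, reduce
  I15: { [D → X . x )] }  — shift
  I16: { [D → X x . )] }  — shift
  I17: { [D → X x ) .] }  — reduce
  I18: { [D → L X .] }  — reduce
  I19: { [X → L d .], [X → d . x x] }  — shift, reduce

Conflict in state I0:
  Shift-reduce conflict between [L → .] and [L → . ( d D]
So the grammar is NOT LR(0).

Answer: No. Shift-reduce conflict between [L → .] and [L → . ( d D]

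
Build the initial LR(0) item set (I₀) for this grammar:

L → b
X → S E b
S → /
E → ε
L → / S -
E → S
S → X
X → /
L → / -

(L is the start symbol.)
{ [L → . / -], [L → . / S -], [L → . b], [L' → . L] }

First, augment the grammar with L' → L
I₀ = CLOSURE({ [L' → . L] }):
  [L' → . L] has the dot before L: add [L → . b], [L → . / S -], [L → . / -]
No further items can be added.

I₀ = { [L → . / -], [L → . / S -], [L → . b], [L' → . L] }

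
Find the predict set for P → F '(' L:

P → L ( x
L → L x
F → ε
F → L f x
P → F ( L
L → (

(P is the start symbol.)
{ '(' }

PREDICT(P → F '(' L) = (FIRST(RHS) \ {ε}) ∪ (FOLLOW(P) if ε ∈ FIRST(RHS), i.e. RHS ⇒* ε)
FIRST(F) = { '(', ε }
FIRST(F '(' L) = { '(' }
ε ∉ FIRST(F '(' L), so FOLLOW(P) is not added.
PREDICT(P → F '(' L) = { '(' }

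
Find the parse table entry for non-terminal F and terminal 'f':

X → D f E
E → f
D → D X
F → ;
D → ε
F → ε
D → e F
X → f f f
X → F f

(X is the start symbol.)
To find M[F, 'f'], we find productions for F where 'f' is in the predict set (PREDICT(N → α) = (FIRST(α) \ {ε}) ∪ (FOLLOW(N) if α ⇒* ε)).

Relevant sets:
  FOLLOW(F) = { ';', 'e', 'f' }

F → ;: PREDICT = { ';' }
F → ε: PREDICT = { ';', 'e', 'f' }
  'f' is in predict set, so this production goes in M[F, 'f']

M[F, 'f'] = F → ε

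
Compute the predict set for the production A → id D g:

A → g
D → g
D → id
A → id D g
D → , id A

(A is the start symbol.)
PREDICT(A → id D g) = (FIRST(RHS) \ {ε}) ∪ (FOLLOW(A) if ε ∈ FIRST(RHS), i.e. RHS ⇒* ε)
FIRST(id D g) = { 'id' }
ε ∉ FIRST(id D g), so FOLLOW(A) is not added.
PREDICT(A → id D g) = { 'id' }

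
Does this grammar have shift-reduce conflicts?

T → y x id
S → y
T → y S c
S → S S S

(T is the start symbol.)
A shift-reduce conflict occurs when an LR(0) state has both:
  - a complete (reduce) item [A → α .] (dot at the end), and
  - a shift item [B → β . c γ] (dot before a terminal).

Augment with T' → T and build the canonical LR(0) collection (I0 = CLOSURE({[T' → . T]}), then GOTO on every symbol after a dot until no new states appear). It has 10 states:
  I0: { [T → . y S c], [T → . y x id], [T' → . T] }  — shift
  I1: { [T' → T .] }  — accept
  I2: { [S → . S S S], [S → . y], [T → y . S c], [T → y . x id] }  — shift
  I3: { [S → . S S S], [S → . y], [S → S . S S], [T → y S . c] }  — shift
  I4: { [T → y x . id] }  — shift
  I5: { [S → y .] }  — reduce
  I6: { [T → y x id .] }  — reduce
  I7: { [S → . S S S], [S → . y], [S → S . S S], [S → S S . S] }  — shift
  I8: { [T → y S c .] }  — reduce
  I9: { [S → . S S S], [S → . y], [S → S . S S], [S → S S . S], [S → S S S .] }  — shift, reduce

I9 contains reduce item [S → S S S .] and shift item [S → . y] — shift-reduce conflict.

Answer: Yes — I9: [S → S S S .] vs [S → . y]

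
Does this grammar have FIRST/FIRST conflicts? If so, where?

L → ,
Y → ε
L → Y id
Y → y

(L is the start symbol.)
A FIRST/FIRST conflict occurs when two productions N → α and N → β for the same non-terminal have FIRST(α) ∩ FIRST(β) ≠ ∅ (with ε ∈ FIRST of a nullable right-hand side, so two nullable alternatives also conflict).

FIRST sets of the non-terminals at (or reachable through a nullable prefix from) the front of some alternative:
  FIRST(Y) = { 'y', ε }

Productions for L:
  L → ,: FIRST = { ',' }
  L → Y id: FIRST = { 'id', 'y' }
Productions for Y:
  Y → ε: FIRST = { ε }
  Y → y: FIRST = { 'y' }

All alternatives of each non-terminal have pairwise disjoint FIRST sets.

Answer: No FIRST/FIRST conflicts.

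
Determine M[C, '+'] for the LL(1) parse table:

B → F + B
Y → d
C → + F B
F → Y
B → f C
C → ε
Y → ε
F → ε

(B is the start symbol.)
C → + F B

To find M[C, '+'], we find productions for C where '+' is in the predict set (PREDICT(N → α) = (FIRST(α) \ {ε}) ∪ (FOLLOW(N) if α ⇒* ε)).

Relevant sets:
  FOLLOW(C) = { $ }

C → + F B: PREDICT = { '+' }
  '+' is in predict set, so this production goes in M[C, '+']
C → ε: PREDICT = { $ }

M[C, '+'] = C → + F B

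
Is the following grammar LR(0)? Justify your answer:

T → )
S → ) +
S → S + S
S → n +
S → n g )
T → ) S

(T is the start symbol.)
Augment with T' → T and build the canonical LR(0) collection (I0 = CLOSURE({[T' → . T]}), then GOTO on every symbol after a dot until no new states appear). It has 12 states:
  I0: { [T → . ) S], [T → . )], [T' → . T] }  — shift
  I1: { [S → . ) +], [S → . S + S], [S → . n +], [S → . n g )], [T → ) . S], [T → ) .] }  — shift, reduce
  I2: { [T' → T .] }  — accept
  I3: { [S → ) . +] }  — shift
  I4: { [S → S . + S], [T → ) S .] }  — shift, reduce
  I5: { [S → n . +], [S → n . g )] }  — shift
  I6: { [S → n + .] }  — reduce
  I7: { [S → n g . )] }  — shift
  I8: { [S → n g ) .] }  — reduce
  I9: { [S → . ) +], [S → . S + S], [S → . n +], [S → . n g )], [S → S + . S] }  — shift
  I10: { [S → S + S .], [S → S . + S] }  — shift, reduce
  I11: { [S → ) + .] }  — reduce

Conflict in state I1:
  Shift-reduce conflict between [T → ) .] and [S → . ) +]
So the grammar is NOT LR(0).

Answer: No. Shift-reduce conflict between [T → ) .] and [S → . ) +]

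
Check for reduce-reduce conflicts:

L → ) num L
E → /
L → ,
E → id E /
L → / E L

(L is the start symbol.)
Augment with L' → L and build the canonical LR(0) collection (I0 = CLOSURE({[L' → . L]}), then GOTO on every symbol after a dot until no new states appear). It has 13 states:
  I0: { [L → . ) num L], [L → . ,], [L → . / E L], [L' → . L] }  — shift
  I1: { [L → ) . num L] }  — shift
  I2: { [L → , .] }  — reduce
  I3: { [E → . /], [E → . id E /], [L → / . E L] }  — shift
  I4: { [L' → L .] }  — accept
  I5: { [E → / .] }  — reduce
  I6: { [L → . ) num L], [L → . ,], [L → . / E L], [L → / E . L] }  — shift
  I7: { [E → . /], [E → . id E /], [E → id . E /] }  — shift
  I8: { [E → id E . /] }  — shift
  I9: { [E → id E / .] }  — reduce
  I10: { [L → / E L .] }  — reduce
  I11: { [L → ) num . L], [L → . ) num L], [L → . ,], [L → . / E L] }  — shift
  I12: { [L → ) num L .] }  — reduce

No state contains more than one complete item.

Answer: No reduce-reduce conflicts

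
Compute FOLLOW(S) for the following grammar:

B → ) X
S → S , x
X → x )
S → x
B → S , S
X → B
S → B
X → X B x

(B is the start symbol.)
To compute FOLLOW(S), find every occurrence of S on a right-hand side N → α S β: add FIRST(β) \ {ε}, and if β is empty or nullable also add FOLLOW(N). Iterate to a fixed point.

In S → S , x: S is followed by ',' x, add FIRST(',' x) \ {ε} = { ',' }
In B → S , S: S is followed by ',' S, add FIRST(',' S) \ {ε} = { ',' }
In B → S , S: S is at the end, add FOLLOW(B)

The FOLLOW sets referred to above (computed the same way, to a fixed point):
  FOLLOW(B) = { $, ')', ',', 'x' }

Taking the union: FOLLOW(S) = { $, ')', ',', 'x' }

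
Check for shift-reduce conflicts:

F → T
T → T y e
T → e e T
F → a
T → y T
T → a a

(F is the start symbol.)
Augment with F' → F and build the canonical LR(0) collection (I0 = CLOSURE({[F' → . F]}), then GOTO on every symbol after a dot until no new states appear). It has 13 states:
  I0: { [F → . T], [F → . a], [F' → . F], [T → . T y e], [T → . a a], [T → . e e T], [T → . y T] }  — shift
  I1: { [F' → F .] }  — accept
  I2: { [F → T .], [T → T . y e] }  — shift, reduce
  I3: { [F → a .], [T → a . a] }  — shift, reduce
  I4: { [T → e . e T] }  — shift
  I5: { [T → . T y e], [T → . a a], [T → . e e T], [T → . y T], [T → y . T] }  — shift
  I6: { [T → T . y e], [T → y T .] }  — shift, reduce
  I7: { [T → a . a] }  — shift
  I8: { [T → a a .] }  — reduce
  I9: { [T → T y . e] }  — shift
  I10: { [T → T y e .] }  — reduce
  I11: { [T → . T y e], [T → . a a], [T → . e e T], [T → . y T], [T → e e . T] }  — shift
  I12: { [T → T . y e], [T → e e T .] }  — shift, reduce

I2 contains reduce item [F → T .] and shift item [T → T . y e] — shift-reduce conflict.
I3 contains reduce item [F → a .] and shift item [T → a . a] — shift-reduce conflict.
I6 contains reduce item [T → y T .] and shift item [T → T . y e] — shift-reduce conflict.
I12 contains reduce item [T → e e T .] and shift item [T → T . y e] — shift-reduce conflict.

Answer: Yes — I2: [F → T .] vs [T → T . y e]; I3: [F → a .] vs [T → a . a]; I6: [T → y T .] vs [T → T . y e]; I12: [T → e e T .] vs [T → T . y e]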